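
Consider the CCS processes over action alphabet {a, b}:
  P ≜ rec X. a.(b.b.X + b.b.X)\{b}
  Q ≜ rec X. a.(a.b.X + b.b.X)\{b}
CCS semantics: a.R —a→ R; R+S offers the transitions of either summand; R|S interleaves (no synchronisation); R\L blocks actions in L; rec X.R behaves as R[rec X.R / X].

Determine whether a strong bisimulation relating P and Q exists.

P's transition system — 2 states:
  s0 = rec X. a.(b.b.X + b.b.X)\{b} has moves --a--▸ s1
  s1 = (b.b.(rec X. a.(b.b.X + b.b.X)\{b}) + b.b.(rec X. a.(b.b.X + b.b.X)\{b}))\{b} has moves deadlocked
Q's transition system — 3 states:
  t0 = rec X. a.(a.b.X + b.b.X)\{b} has moves --a--▸ t1
  t1 = (a.b.(rec X. a.(a.b.X + b.b.X)\{b}) + b.b.(rec X. a.(a.b.X + b.b.X)\{b}))\{b} has moves --a--▸ t2
  t2 = (b.(rec X. a.(a.b.X + b.b.X)\{b}))\{b} has moves deadlocked
Bisimilarity quotient blocks:
  B0 = {s0, t1}
  B1 = {s1, t2}
  B2 = {t0}
s0 ∈ B0, t0 ∈ B2 → different blocks

P ≁ Q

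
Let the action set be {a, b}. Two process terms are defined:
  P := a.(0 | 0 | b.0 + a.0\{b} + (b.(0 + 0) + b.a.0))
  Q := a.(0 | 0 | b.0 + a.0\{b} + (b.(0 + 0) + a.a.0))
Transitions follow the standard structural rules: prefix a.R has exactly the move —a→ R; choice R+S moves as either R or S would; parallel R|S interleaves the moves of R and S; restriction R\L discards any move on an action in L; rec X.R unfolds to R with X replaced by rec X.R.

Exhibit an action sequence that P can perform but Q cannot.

P's transition system — 7 states:
  p0 = a.(0 | 0 | b.0 + a.0\{b} + (b.(0 + 0) + b.a.0)) | --a--▸ p1
  p1 = 0 | 0 | b.0 + a.0\{b} + (b.(0 + 0) + b.a.0) | --a--▸ p2, --b--▸ p3, --b--▸ p4, --b--▸ p5
  p2 = 0\{b} | deadlocked
  p3 = 0 + 0 | deadlocked
  p4 = 0 | 0 | 0 | deadlocked
  p5 = a.0 | --a--▸ p6
  p6 = 0 | deadlocked
Q's transition system — 7 states:
  q0 = a.(0 | 0 | b.0 + a.0\{b} + (b.(0 + 0) + a.a.0)) | --a--▸ q1
  q1 = 0 | 0 | b.0 + a.0\{b} + (b.(0 + 0) + a.a.0) | --a--▸ q2, --a--▸ q3, --b--▸ q4, --b--▸ q5
  q2 = 0\{b} | deadlocked
  q3 = a.0 | --a--▸ q6
  q4 = 0 + 0 | deadlocked
  q5 = 0 | 0 | 0 | deadlocked
  q6 = 0 | deadlocked
Run σ = ⟨aba⟩ on P: start {p0}
  step 1 (a): {p1}
  step 2 (b): {p3, p4, p5}
  step 3 (a): {p6}
  ✓ P
Run σ = ⟨aba⟩ on Q: start {q0}
  step 1 (a): {q1}
  step 2 (b): {q4, q5}
  step 3 (a): no successor for Q

aba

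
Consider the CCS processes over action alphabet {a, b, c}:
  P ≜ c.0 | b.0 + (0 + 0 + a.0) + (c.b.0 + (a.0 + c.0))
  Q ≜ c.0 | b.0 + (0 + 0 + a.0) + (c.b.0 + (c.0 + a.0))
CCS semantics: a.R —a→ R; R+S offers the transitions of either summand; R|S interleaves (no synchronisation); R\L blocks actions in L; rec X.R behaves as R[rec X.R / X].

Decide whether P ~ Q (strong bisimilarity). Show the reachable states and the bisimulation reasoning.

P's transition system — 6 states:
  p0 = c.0 | b.0 + (0 + 0 + a.0) + (c.b.0 + (a.0 + c.0)) has moves -a-> p1, -b-> p2, -c-> p1, -c-> p3, -c-> p4
  p1 = 0 has moves (no moves)
  p2 = c.0 | 0 has moves -c-> p5
  p3 = 0 | b.0 has moves -b-> p5
  p4 = b.0 has moves -b-> p1
  p5 = 0 | 0 has moves (no moves)
Q's transition system — 6 states:
  q0 = c.0 | b.0 + (0 + 0 + a.0) + (c.b.0 + (c.0 + a.0)) has moves -a-> q1, -b-> q2, -c-> q1, -c-> q3, -c-> q4
  q1 = 0 has moves (no moves)
  q2 = c.0 | 0 has moves -c-> q5
  q3 = 0 | b.0 has moves -b-> q5
  q4 = b.0 has moves -b-> q1
  q5 = 0 | 0 has moves (no moves)
Coarsest stable partition (strong bisimilarity classes):
  B0 = {p0, q0}
  B1 = {p1, p5, q1, q5}
  B2 = {p2, q2}
  B3 = {p3, p4, q3, q4}
p0 ∈ B0, q0 ∈ B0 → same block

bisimilar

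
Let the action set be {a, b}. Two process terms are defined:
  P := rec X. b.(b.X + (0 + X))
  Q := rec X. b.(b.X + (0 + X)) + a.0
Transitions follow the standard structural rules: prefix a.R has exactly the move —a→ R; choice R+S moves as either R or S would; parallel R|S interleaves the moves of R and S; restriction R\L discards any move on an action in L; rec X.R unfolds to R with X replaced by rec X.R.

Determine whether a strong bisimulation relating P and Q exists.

NO

Reachable graph of P (2 states):
  s0 = rec X. b.(b.X + (0 + X)) → =b=> s1
  s1 = b.(rec X. b.(b.X + (0 + X))) + (0 + (rec X. b.(b.X + (0 + X)))) → =b=> s0, =b=> s1
Reachable graph of Q (3 states):
  t0 = rec X. b.(b.X + (0 + X)) + a.0 → =a=> t1, =b=> t2
  t1 = 0 → ∅
  t2 = b.(rec X. b.(b.X + (0 + X)) + a.0) + (0 + (rec X. b.(b.X + (0 + X)) + a.0)) → =a=> t1, =b=> t0, =b=> t2
Bisimilarity quotient blocks:
  B0 = {s0, s1}
  B1 = {t0, t2}
  B2 = {t1}
s0 ∈ B0, t0 ∈ B1 → different blocks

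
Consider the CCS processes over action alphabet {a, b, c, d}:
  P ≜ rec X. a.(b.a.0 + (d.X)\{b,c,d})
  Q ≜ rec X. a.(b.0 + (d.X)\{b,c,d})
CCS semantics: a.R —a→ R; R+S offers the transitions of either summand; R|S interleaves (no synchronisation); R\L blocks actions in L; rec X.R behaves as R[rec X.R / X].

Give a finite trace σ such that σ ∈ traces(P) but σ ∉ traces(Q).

Reachable graph of P (4 states):
  m0 = rec X. a.(b.a.0 + (d.X)\{b,c,d}) :: =a=> m1
  m1 = b.a.0 + (d.(rec X. a.(b.a.0 + (d.X)\{b,c,d})))\{b,c,d} :: =b=> m2
  m2 = a.0 :: =a=> m3
  m3 = 0 :: ·
Reachable graph of Q (3 states):
  n0 = rec X. a.(b.0 + (d.X)\{b,c,d}) :: =a=> n1
  n1 = b.0 + (d.(rec X. a.(b.0 + (d.X)\{b,c,d})))\{b,c,d} :: =b=> n2
  n2 = 0 :: ·
Trace ⟨aba⟩ through P, begin at {m0}:
  [1] a ⇒ {m1}
  [2] b ⇒ {m2}
  [3] a ⇒ {m3}
  ✓ P
Trace ⟨aba⟩ through Q, begin at {n0}:
  [1] a ⇒ {n1}
  [2] b ⇒ {n2}
  [3] a ⇒ ∅  — Q cannot continue

aba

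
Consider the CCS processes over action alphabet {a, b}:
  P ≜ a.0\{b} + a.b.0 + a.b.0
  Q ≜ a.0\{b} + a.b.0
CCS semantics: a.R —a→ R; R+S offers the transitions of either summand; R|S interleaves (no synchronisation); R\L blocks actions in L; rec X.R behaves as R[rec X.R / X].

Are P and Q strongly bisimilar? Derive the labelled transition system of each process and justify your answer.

Reachable graph of P (4 states):
  s0 = a.0\{b} + a.b.0 + a.b.0 | —a→ s1, —a→ s2
  s1 = 0\{b} | deadlocked
  s2 = b.0 | —b→ s3
  s3 = 0 | deadlocked
Reachable graph of Q (4 states):
  t0 = a.0\{b} + a.b.0 | —a→ t1, —a→ t2
  t1 = 0\{b} | deadlocked
  t2 = b.0 | —b→ t3
  t3 = 0 | deadlocked
Bisimilarity quotient blocks:
  B0 = {s0, t0}
  B1 = {s2, t2}
  B2 = {s1, s3, t1, t3}
s0 ∈ B0, t0 ∈ B0 → same block

P ~ Q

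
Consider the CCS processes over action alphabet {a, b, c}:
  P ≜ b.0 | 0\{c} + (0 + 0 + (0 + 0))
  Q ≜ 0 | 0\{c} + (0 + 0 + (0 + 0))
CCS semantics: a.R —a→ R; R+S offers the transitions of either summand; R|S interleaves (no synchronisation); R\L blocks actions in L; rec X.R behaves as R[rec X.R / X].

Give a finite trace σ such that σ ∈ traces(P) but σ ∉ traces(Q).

b

Reachable graph of P (2 states):
  s0 = b.0 | 0\{c} + (0 + 0 + (0 + 0)) has moves —b→ s1
  s1 = 0 | 0\{c} has moves ∅
Reachable graph of Q (1 states):
  t0 = 0 | 0\{c} + (0 + 0 + (0 + 0)) has moves ∅
Run σ = ⟨b⟩ on P: start {s0}
  step 1 (b): {s1}
  ✓ P
Run σ = ⟨b⟩ on Q: start {t0}
  step 1 (b): ∅ (Q stuck)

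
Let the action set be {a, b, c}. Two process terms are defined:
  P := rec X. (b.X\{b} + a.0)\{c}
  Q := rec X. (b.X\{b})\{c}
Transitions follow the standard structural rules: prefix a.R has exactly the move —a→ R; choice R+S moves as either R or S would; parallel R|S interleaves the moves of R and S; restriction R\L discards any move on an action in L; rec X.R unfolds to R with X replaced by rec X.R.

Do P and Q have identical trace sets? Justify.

NO — witness ⟨a⟩

Reachable graph of P (4 states):
  u0 = rec X. (b.X\{b} + a.0)\{c} ⊢ ··a··> u1, ··b··> u2
  u1 = 0\{c} ⊢ ·
  u2 = (rec X. (b.X\{b} + a.0)\{c})\{b}\{c} ⊢ ··a··> u3
  u3 = 0\{c}\{b}\{c} ⊢ ·
Reachable graph of Q (2 states):
  v0 = rec X. (b.X\{b})\{c} ⊢ ··b··> v1
  v1 = (rec X. (b.X\{b})\{c})\{b}\{c} ⊢ ·
Executing a from P (initial set {u0}):
  [1] a ⇒ {u1}
  P completes σ.
Executing a from Q (initial set {v0}):
  [1] a ⇒ ∅  — Q cannot continue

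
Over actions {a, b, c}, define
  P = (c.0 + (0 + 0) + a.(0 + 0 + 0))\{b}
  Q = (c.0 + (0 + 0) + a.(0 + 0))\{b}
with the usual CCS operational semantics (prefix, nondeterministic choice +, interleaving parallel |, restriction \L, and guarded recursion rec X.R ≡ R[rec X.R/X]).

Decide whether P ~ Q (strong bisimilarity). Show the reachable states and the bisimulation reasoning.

YES

Reachable graph of P (3 states):
  s0 = (c.0 + (0 + 0) + a.(0 + 0 + 0))\{b} → =a=> s1, =c=> s2
  s1 = (0 + 0 + 0)\{b} → stopped
  s2 = 0\{b} → stopped
Reachable graph of Q (3 states):
  t0 = (c.0 + (0 + 0) + a.(0 + 0))\{b} → =a=> t1, =c=> t2
  t1 = (0 + 0)\{b} → stopped
  t2 = 0\{b} → stopped
Bisimilarity quotient blocks:
  B0 = {s0, t0}
  B1 = {s1, s2, t1, t2}
s0 ∈ B0, t0 ∈ B0 → same block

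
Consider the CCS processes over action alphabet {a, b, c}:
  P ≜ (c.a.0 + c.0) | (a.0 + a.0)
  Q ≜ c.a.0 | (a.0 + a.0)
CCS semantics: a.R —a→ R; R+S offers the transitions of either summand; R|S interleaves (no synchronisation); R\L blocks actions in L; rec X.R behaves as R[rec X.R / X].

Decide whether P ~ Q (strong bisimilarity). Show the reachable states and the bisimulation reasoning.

LTS(P): 6 reachable states
  s0 = (c.a.0 + c.0) | (a.0 + a.0) :: --a--▸ s1, --c--▸ s2, --c--▸ s3
  s1 = (c.a.0 + c.0) | 0 :: --c--▸ s4, --c--▸ s5
  s2 = 0 | (a.0 + a.0) :: --a--▸ s4
  s3 = a.0 | (a.0 + a.0) :: --a--▸ s2, --a--▸ s5
  s4 = 0 | 0 :: stopped
  s5 = a.0 | 0 :: --a--▸ s4
LTS(Q): 6 reachable states
  t0 = c.a.0 | (a.0 + a.0) :: --a--▸ t1, --c--▸ t2
  t1 = c.a.0 | 0 :: --c--▸ t3
  t2 = a.0 | (a.0 + a.0) :: --a--▸ t3, --a--▸ t4
  t3 = a.0 | 0 :: --a--▸ t5
  t4 = 0 | (a.0 + a.0) :: --a--▸ t5
  t5 = 0 | 0 :: stopped
Bisimilarity quotient blocks:
  B0 = {s0}
  B1 = {s1}
  B2 = {s2, s5, t3, t4}
  B3 = {s4, t5}
  B4 = {s3, t2}
  B5 = {t0}
  B6 = {t1}
s0 ∈ B0, t0 ∈ B5 → different blocks

not bisimilar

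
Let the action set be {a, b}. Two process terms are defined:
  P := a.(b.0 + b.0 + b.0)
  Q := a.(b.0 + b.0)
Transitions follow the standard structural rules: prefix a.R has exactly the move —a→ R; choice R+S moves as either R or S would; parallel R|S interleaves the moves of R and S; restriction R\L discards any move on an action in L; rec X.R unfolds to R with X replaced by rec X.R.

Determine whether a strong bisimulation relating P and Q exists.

YES

LTS(P): 3 reachable states
  s0 = a.(b.0 + b.0 + b.0) | -a-> s1
  s1 = b.0 + b.0 + b.0 | -b-> s2
  s2 = 0 | stopped
LTS(Q): 3 reachable states
  t0 = a.(b.0 + b.0) | -a-> t1
  t1 = b.0 + b.0 | -b-> t2
  t2 = 0 | stopped
Partition-refinement fixed point:
  B0 = {s0, t0}
  B1 = {s1, t1}
  B2 = {s2, t2}
s0 ∈ B0, t0 ∈ B0 → same block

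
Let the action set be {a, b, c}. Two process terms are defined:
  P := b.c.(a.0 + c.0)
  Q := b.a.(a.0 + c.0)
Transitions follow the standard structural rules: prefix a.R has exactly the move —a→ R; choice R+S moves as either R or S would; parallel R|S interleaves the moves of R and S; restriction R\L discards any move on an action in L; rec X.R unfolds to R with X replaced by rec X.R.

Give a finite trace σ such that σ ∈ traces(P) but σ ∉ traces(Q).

Reachable graph of P (4 states):
  s0 = b.c.(a.0 + c.0) | -b-> s1
  s1 = c.(a.0 + c.0) | -c-> s2
  s2 = a.0 + c.0 | -a-> s3, -c-> s3
  s3 = 0 | ·
Reachable graph of Q (4 states):
  t0 = b.a.(a.0 + c.0) | -b-> t1
  t1 = a.(a.0 + c.0) | -a-> t2
  t2 = a.0 + c.0 | -a-> t3, -c-> t3
  t3 = 0 | ·
Trace ⟨bc⟩ through P, begin at {s0}:
  step 1 (b): {s1}
  step 2 (c): {s2}
  P completes σ.
Trace ⟨bc⟩ through Q, begin at {t0}:
  step 1 (b): {t1}
  step 2 (c): ∅ (Q stuck)

bc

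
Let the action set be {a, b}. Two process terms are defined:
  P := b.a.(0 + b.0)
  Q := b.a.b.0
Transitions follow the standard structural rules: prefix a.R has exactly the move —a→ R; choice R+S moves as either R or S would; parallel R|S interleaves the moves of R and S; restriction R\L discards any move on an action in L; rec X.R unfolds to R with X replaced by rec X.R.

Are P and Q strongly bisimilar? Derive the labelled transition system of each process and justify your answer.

LTS(P): 4 reachable states
  u0 = b.a.(0 + b.0) → --b--▸ u1
  u1 = a.(0 + b.0) → --a--▸ u2
  u2 = 0 + b.0 → --b--▸ u3
  u3 = 0 → ·
LTS(Q): 4 reachable states
  v0 = b.a.b.0 → --b--▸ v1
  v1 = a.b.0 → --a--▸ v2
  v2 = b.0 → --b--▸ v3
  v3 = 0 → ·
Bisimilarity quotient blocks:
  B0 = {u0, v0}
  B1 = {u1, v1}
  B2 = {u2, v2}
  B3 = {u3, v3}
u0 ∈ B0, v0 ∈ B0 → same block

YES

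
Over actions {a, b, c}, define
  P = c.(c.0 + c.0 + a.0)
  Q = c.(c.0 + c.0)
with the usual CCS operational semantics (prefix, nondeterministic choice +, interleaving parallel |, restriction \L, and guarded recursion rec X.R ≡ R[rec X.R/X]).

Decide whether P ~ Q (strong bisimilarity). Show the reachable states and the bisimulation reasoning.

P's transition system — 3 states:
  s0 = c.(c.0 + c.0 + a.0) :: -c-> s1
  s1 = c.0 + c.0 + a.0 :: -a-> s2, -c-> s2
  s2 = 0 :: deadlocked
Q's transition system — 3 states:
  t0 = c.(c.0 + c.0) :: -c-> t1
  t1 = c.0 + c.0 :: -c-> t2
  t2 = 0 :: deadlocked
Partition-refinement fixed point:
  B0 = {s0}
  B1 = {s1}
  B2 = {s2, t2}
  B3 = {t0}
  B4 = {t1}
s0 ∈ B0, t0 ∈ B3 → different blocks

P ≁ Q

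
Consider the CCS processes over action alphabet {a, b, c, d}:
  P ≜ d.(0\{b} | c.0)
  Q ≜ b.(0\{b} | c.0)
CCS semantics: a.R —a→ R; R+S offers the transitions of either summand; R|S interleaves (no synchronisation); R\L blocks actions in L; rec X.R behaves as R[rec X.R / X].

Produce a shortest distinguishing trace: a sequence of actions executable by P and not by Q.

P's transition system — 3 states:
  m0 = d.(0\{b} | c.0) | =d=> m1
  m1 = 0\{b} | c.0 | =c=> m2
  m2 = 0\{b} | 0 | stopped
Q's transition system — 3 states:
  n0 = b.(0\{b} | c.0) | =b=> n1
  n1 = 0\{b} | c.0 | =c=> n2
  n2 = 0\{b} | 0 | stopped
Trace ⟨d⟩ through P, begin at {m0}:
  step 1 (d): {m1}
  P completes σ.
Trace ⟨d⟩ through Q, begin at {n0}:
  step 1 (d): no successor for Q

d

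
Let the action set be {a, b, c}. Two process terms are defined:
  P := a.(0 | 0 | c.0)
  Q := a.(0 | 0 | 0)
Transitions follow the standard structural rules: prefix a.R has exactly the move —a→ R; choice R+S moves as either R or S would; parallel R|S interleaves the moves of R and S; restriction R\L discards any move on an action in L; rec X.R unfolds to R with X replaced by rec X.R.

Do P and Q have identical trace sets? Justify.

traces(P) ≠ traces(Q) — witness ⟨ac⟩

LTS(P): 3 reachable states
  p0 = a.(0 | 0 | c.0) :: -a-> p1
  p1 = 0 | 0 | c.0 :: -c-> p2
  p2 = 0 | 0 | 0 :: ∅
LTS(Q): 2 reachable states
  q0 = a.(0 | 0 | 0) :: -a-> q1
  q1 = 0 | 0 | 0 :: ∅
Trace ⟨ac⟩ through P, begin at {p0}:
  after a @ step 1: {p1}
  after c @ step 2: {p2}
  — P admits the full trace.
Trace ⟨ac⟩ through Q, begin at {q0}:
  after a @ step 1: {q1}
  after c @ step 2: ∅  — Q cannot continue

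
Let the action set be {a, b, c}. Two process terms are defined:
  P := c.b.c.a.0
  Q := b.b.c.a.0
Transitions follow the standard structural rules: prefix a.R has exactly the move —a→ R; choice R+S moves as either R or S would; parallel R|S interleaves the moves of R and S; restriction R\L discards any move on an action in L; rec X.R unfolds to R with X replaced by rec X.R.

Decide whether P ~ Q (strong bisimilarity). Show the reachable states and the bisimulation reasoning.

P's transition system — 5 states:
  m0 = c.b.c.a.0 → -c-> m1
  m1 = b.c.a.0 → -b-> m2
  m2 = c.a.0 → -c-> m3
  m3 = a.0 → -a-> m4
  m4 = 0 → ·
Q's transition system — 5 states:
  n0 = b.b.c.a.0 → -b-> n1
  n1 = b.c.a.0 → -b-> n2
  n2 = c.a.0 → -c-> n3
  n3 = a.0 → -a-> n4
  n4 = 0 → ·
Bisimilarity quotient blocks:
  B0 = {m0}
  B1 = {m1, n1}
  B2 = {m2, n2}
  B3 = {m3, n3}
  B4 = {m4, n4}
  B5 = {n0}
m0 ∈ B0, n0 ∈ B5 → different blocks

P ≁ Q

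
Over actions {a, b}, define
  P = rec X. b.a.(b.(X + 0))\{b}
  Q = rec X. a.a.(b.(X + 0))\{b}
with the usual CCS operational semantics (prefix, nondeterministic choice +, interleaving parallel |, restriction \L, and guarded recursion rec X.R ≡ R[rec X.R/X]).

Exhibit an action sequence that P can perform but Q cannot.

b

Reachable graph of P (3 states):
  m0 = rec X. b.a.(b.(X + 0))\{b} has moves =b=> m1
  m1 = a.(b.((rec X. b.a.(b.(X + 0))\{b}) + 0))\{b} has moves =a=> m2
  m2 = (b.((rec X. b.a.(b.(X + 0))\{b}) + 0))\{b} has moves (no moves)
Reachable graph of Q (3 states):
  n0 = rec X. a.a.(b.(X + 0))\{b} has moves =a=> n1
  n1 = a.(b.((rec X. a.a.(b.(X + 0))\{b}) + 0))\{b} has moves =a=> n2
  n2 = (b.((rec X. a.a.(b.(X + 0))\{b}) + 0))\{b} has moves (no moves)
Executing b from P (initial set {m0}):
  after b @ step 1: {m1}
  ✓ P
Executing b from Q (initial set {n0}):
  after b @ step 1: ∅  — Q cannot continue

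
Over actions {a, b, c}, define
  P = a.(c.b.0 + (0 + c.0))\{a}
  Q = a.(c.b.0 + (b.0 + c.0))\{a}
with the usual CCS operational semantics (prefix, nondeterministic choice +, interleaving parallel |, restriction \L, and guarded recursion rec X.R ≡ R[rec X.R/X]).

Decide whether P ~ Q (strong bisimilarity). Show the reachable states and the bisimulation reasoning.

P ≁ Q

Reachable graph of P (4 states):
  p0 = a.(c.b.0 + (0 + c.0))\{a} :: --a--▸ p1
  p1 = (c.b.0 + (0 + c.0))\{a} :: --c--▸ p2, --c--▸ p3
  p2 = (b.0)\{a} :: --b--▸ p3
  p3 = 0\{a} :: deadlocked
Reachable graph of Q (4 states):
  q0 = a.(c.b.0 + (b.0 + c.0))\{a} :: --a--▸ q1
  q1 = (c.b.0 + (b.0 + c.0))\{a} :: --b--▸ q2, --c--▸ q2, --c--▸ q3
  q2 = 0\{a} :: deadlocked
  q3 = (b.0)\{a} :: --b--▸ q2
Bisimilarity quotient blocks:
  B0 = {p0}
  B1 = {p1}
  B2 = {p3, q2}
  B3 = {p2, q3}
  B4 = {q0}
  B5 = {q1}
p0 ∈ B0, q0 ∈ B4 → different blocks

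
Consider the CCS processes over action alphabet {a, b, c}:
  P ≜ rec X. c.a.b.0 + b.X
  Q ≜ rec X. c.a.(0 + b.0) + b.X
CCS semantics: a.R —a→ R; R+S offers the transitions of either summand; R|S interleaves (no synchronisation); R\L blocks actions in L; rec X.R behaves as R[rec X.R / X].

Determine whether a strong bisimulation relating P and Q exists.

P ~ Q

LTS(P): 4 reachable states
  m0 = rec X. c.a.b.0 + b.X → -b-> m0, -c-> m1
  m1 = a.b.0 → -a-> m2
  m2 = b.0 → -b-> m3
  m3 = 0 → deadlocked
LTS(Q): 4 reachable states
  n0 = rec X. c.a.(0 + b.0) + b.X → -b-> n0, -c-> n1
  n1 = a.(0 + b.0) → -a-> n2
  n2 = 0 + b.0 → -b-> n3
  n3 = 0 → deadlocked
Partition-refinement fixed point:
  B0 = {m0, n0}
  B1 = {m1, n1}
  B2 = {m2, n2}
  B3 = {m3, n3}
m0 ∈ B0, n0 ∈ B0 → same block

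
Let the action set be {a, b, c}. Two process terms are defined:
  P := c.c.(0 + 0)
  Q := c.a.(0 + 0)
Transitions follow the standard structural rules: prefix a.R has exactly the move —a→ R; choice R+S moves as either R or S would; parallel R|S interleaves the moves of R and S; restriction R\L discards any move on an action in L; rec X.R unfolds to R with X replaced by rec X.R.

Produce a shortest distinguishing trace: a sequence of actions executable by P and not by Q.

P's transition system — 3 states:
  s0 = c.c.(0 + 0) ⊢ —c→ s1
  s1 = c.(0 + 0) ⊢ —c→ s2
  s2 = 0 + 0 ⊢ deadlocked
Q's transition system — 3 states:
  t0 = c.a.(0 + 0) ⊢ —c→ t1
  t1 = a.(0 + 0) ⊢ —a→ t2
  t2 = 0 + 0 ⊢ deadlocked
Run σ = ⟨cc⟩ on P: start {s0}
  step 1 (c): {s1}
  step 2 (c): {s2}
  P completes σ.
Run σ = ⟨cc⟩ on Q: start {t0}
  step 1 (c): {t1}
  step 2 (c): no successor for Q

cc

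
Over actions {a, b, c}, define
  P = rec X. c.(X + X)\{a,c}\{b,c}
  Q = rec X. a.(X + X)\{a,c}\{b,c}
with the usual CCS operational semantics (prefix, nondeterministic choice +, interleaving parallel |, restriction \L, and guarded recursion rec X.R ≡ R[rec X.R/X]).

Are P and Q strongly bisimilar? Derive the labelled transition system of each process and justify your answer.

Reachable graph of P (2 states):
  p0 = rec X. c.(X + X)\{a,c}\{b,c} :: =c=> p1
  p1 = ((rec X. c.(X + X)\{a,c}\{b,c}) + (rec X. c.(X + X)\{a,c}\{b,c}))\{a,c}\{b,c} :: ∅
Reachable graph of Q (2 states):
  q0 = rec X. a.(X + X)\{a,c}\{b,c} :: =a=> q1
  q1 = ((rec X. a.(X + X)\{a,c}\{b,c}) + (rec X. a.(X + X)\{a,c}\{b,c}))\{a,c}\{b,c} :: ∅
Coarsest stable partition (strong bisimilarity classes):
  B0 = {p0}
  B1 = {p1, q1}
  B2 = {q0}
p0 ∈ B0, q0 ∈ B2 → different blocks

NO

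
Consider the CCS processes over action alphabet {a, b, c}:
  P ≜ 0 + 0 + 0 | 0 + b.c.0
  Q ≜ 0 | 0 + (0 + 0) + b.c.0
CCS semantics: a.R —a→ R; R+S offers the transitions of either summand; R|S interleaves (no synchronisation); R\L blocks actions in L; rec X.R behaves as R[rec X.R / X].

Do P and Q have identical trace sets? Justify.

trace-equivalent

Reachable graph of P (3 states):
  s0 = 0 + 0 + 0 | 0 + b.c.0 | —b→ s1
  s1 = c.0 | —c→ s2
  s2 = 0 | ∅
Reachable graph of Q (3 states):
  t0 = 0 | 0 + (0 + 0) + b.c.0 | —b→ t1
  t1 = c.0 | —c→ t2
  t2 = 0 | ∅
Bisimilarity quotient blocks:
  B0 = {s0, t0}
  B1 = {s1, t1}
  B2 = {s2, t2}
s0 ∈ B0, t0 ∈ B0 → same block
Bisimilar ⇒ trace-equivalent.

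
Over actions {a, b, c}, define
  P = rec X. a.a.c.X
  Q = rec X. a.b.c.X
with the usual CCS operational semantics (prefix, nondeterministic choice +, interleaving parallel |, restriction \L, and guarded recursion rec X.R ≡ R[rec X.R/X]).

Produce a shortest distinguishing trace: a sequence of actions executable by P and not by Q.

Reachable graph of P (3 states):
  u0 = rec X. a.a.c.X → -a-> u1
  u1 = a.c.(rec X. a.a.c.X) → -a-> u2
  u2 = c.(rec X. a.a.c.X) → -c-> u0
Reachable graph of Q (3 states):
  v0 = rec X. a.b.c.X → -a-> v1
  v1 = b.c.(rec X. a.b.c.X) → -b-> v2
  v2 = c.(rec X. a.b.c.X) → -c-> v0
Executing aa from P (initial set {u0}):
  after a @ step 1: {u1}
  after a @ step 2: {u2}
  P completes σ.
Executing aa from Q (initial set {v0}):
  after a @ step 1: {v1}
  after a @ step 2: ∅  — Q cannot continue

aa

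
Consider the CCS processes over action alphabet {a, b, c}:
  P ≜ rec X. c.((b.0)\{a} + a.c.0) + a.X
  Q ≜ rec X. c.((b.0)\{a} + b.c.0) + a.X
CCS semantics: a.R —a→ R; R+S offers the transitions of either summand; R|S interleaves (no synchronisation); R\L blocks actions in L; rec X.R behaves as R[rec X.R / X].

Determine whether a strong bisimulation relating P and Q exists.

LTS(P): 5 reachable states
  u0 = rec X. c.((b.0)\{a} + a.c.0) + a.X | =a=> u0, =c=> u1
  u1 = (b.0)\{a} + a.c.0 | =a=> u2, =b=> u3
  u2 = c.0 | =c=> u4
  u3 = 0\{a} | stopped
  u4 = 0 | stopped
LTS(Q): 5 reachable states
  v0 = rec X. c.((b.0)\{a} + b.c.0) + a.X | =a=> v0, =c=> v1
  v1 = (b.0)\{a} + b.c.0 | =b=> v2, =b=> v3
  v2 = 0\{a} | stopped
  v3 = c.0 | =c=> v4
  v4 = 0 | stopped
Bisimilarity quotient blocks:
  B0 = {u0}
  B1 = {u1}
  B2 = {u3, u4, v2, v4}
  B3 = {u2, v3}
  B4 = {v0}
  B5 = {v1}
u0 ∈ B0, v0 ∈ B4 → different blocks

P ≁ Q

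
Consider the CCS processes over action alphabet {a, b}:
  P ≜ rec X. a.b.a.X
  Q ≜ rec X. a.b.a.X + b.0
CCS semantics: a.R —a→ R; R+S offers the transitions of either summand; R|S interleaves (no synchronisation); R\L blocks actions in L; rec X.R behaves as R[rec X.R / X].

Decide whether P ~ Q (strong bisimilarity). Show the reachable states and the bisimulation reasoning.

LTS(P): 3 reachable states
  s0 = rec X. a.b.a.X | -a-> s1
  s1 = b.a.(rec X. a.b.a.X) | -b-> s2
  s2 = a.(rec X. a.b.a.X) | -a-> s0
LTS(Q): 4 reachable states
  t0 = rec X. a.b.a.X + b.0 | -a-> t1, -b-> t2
  t1 = b.a.(rec X. a.b.a.X + b.0) | -b-> t3
  t2 = 0 | deadlocked
  t3 = a.(rec X. a.b.a.X + b.0) | -a-> t0
Bisimilarity quotient blocks:
  B0 = {s0}
  B1 = {s1}
  B2 = {s2}
  B3 = {t0}
  B4 = {t1}
  B5 = {t3}
  B6 = {t2}
s0 ∈ B0, t0 ∈ B3 → different blocks

not bisimilar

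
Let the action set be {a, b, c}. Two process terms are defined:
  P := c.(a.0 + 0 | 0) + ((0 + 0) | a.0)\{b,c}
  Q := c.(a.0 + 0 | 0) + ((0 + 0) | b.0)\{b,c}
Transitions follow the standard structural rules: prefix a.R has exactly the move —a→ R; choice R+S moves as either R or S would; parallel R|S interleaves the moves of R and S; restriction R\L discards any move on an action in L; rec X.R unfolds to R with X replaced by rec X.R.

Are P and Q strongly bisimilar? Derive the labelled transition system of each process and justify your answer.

P's transition system — 4 states:
  p0 = c.(a.0 + 0 | 0) + ((0 + 0) | a.0)\{b,c} :: —a→ p1, —c→ p2
  p1 = ((0 + 0) | 0)\{b,c} :: ∅
  p2 = a.0 + 0 | 0 :: —a→ p3
  p3 = 0 :: ∅
Q's transition system — 3 states:
  q0 = c.(a.0 + 0 | 0) + ((0 + 0) | b.0)\{b,c} :: —c→ q1
  q1 = a.0 + 0 | 0 :: —a→ q2
  q2 = 0 :: ∅
Bisimilarity quotient blocks:
  B0 = {p0}
  B1 = {p1, p3, q2}
  B2 = {p2, q1}
  B3 = {q0}
p0 ∈ B0, q0 ∈ B3 → different blocks

not bisimilar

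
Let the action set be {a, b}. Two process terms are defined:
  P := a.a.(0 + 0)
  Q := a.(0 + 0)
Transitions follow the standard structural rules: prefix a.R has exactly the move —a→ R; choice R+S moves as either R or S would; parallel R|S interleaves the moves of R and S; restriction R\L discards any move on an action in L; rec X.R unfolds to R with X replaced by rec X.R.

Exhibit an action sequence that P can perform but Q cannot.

aa

Reachable graph of P (3 states):
  m0 = a.a.(0 + 0) | --a--▸ m1
  m1 = a.(0 + 0) | --a--▸ m2
  m2 = 0 + 0 | deadlocked
Reachable graph of Q (2 states):
  n0 = a.(0 + 0) | --a--▸ n1
  n1 = 0 + 0 | deadlocked
Trace ⟨aa⟩ through P, begin at {m0}:
  step 1 (a): {m1}
  step 2 (a): {m2}
  ✓ P
Trace ⟨aa⟩ through Q, begin at {n0}:
  step 1 (a): {n1}
  step 2 (a): no successor for Q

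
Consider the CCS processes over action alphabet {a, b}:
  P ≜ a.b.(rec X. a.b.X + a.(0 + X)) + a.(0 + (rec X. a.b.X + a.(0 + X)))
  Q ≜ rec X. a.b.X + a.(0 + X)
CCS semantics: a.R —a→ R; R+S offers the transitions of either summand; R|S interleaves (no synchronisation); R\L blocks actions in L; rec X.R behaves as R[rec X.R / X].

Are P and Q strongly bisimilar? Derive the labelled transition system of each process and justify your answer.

P ~ Q

P's transition system — 4 states:
  p0 = a.b.(rec X. a.b.X + a.(0 + X)) + a.(0 + (rec X. a.b.X + a.(0 + X))) ⊢ --a--▸ p1, --a--▸ p2
  p1 = 0 + (rec X. a.b.X + a.(0 + X)) ⊢ --a--▸ p1, --a--▸ p2
  p2 = b.(rec X. a.b.X + a.(0 + X)) ⊢ --b--▸ p3
  p3 = rec X. a.b.X + a.(0 + X) ⊢ --a--▸ p1, --a--▸ p2
Q's transition system — 3 states:
  q0 = rec X. a.b.X + a.(0 + X) ⊢ --a--▸ q1, --a--▸ q2
  q1 = 0 + (rec X. a.b.X + a.(0 + X)) ⊢ --a--▸ q1, --a--▸ q2
  q2 = b.(rec X. a.b.X + a.(0 + X)) ⊢ --b--▸ q0
Coarsest stable partition (strong bisimilarity classes):
  B0 = {p0, p1, p3, q0, q1}
  B1 = {p2, q2}
p0 ∈ B0, q0 ∈ B0 → same block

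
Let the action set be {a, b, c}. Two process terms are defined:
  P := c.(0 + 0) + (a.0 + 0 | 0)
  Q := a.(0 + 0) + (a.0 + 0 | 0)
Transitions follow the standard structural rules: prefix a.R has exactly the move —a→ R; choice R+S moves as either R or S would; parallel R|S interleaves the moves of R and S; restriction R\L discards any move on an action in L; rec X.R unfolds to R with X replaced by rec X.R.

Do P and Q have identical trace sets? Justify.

Reachable graph of P (3 states):
  s0 = c.(0 + 0) + (a.0 + 0 | 0) has moves --a--▸ s1, --c--▸ s2
  s1 = 0 has moves ·
  s2 = 0 + 0 has moves ·
Reachable graph of Q (3 states):
  t0 = a.(0 + 0) + (a.0 + 0 | 0) has moves --a--▸ t1, --a--▸ t2
  t1 = 0 has moves ·
  t2 = 0 + 0 has moves ·
Run σ = ⟨c⟩ on P: start {s0}
  [1] c ⇒ {s2}
  — P admits the full trace.
Run σ = ⟨c⟩ on Q: start {t0}
  [1] c ⇒ ∅ (Q stuck)

NO — witness ⟨c⟩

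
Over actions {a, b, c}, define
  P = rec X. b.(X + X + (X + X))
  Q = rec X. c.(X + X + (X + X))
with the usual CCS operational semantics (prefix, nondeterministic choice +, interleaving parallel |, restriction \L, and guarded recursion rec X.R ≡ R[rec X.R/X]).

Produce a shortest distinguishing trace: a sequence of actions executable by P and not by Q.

b

LTS(P): 2 reachable states
  s0 = rec X. b.(X + X + (X + X)) → -b-> s1
  s1 = (rec X. b.(X + X + (X + X))) + (rec X. b.(X + X + (X + X))) + ((rec X. b.(X + X + (X + X))) + (rec X. b.(X + X + (X + X)))) → -b-> s1
LTS(Q): 2 reachable states
  t0 = rec X. c.(X + X + (X + X)) → -c-> t1
  t1 = (rec X. c.(X + X + (X + X))) + (rec X. c.(X + X + (X + X))) + ((rec X. c.(X + X + (X + X))) + (rec X. c.(X + X + (X + X)))) → -c-> t1
Trace ⟨b⟩ through P, begin at {s0}:
  step 1 (b): {s1}
  — P admits the full trace.
Trace ⟨b⟩ through Q, begin at {t0}:
  step 1 (b): no successor for Q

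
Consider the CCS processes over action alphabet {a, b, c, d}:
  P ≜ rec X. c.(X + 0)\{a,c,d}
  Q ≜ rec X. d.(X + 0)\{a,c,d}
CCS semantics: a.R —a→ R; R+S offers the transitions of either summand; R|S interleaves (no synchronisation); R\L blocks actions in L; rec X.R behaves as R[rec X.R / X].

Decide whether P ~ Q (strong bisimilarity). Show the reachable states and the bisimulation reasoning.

LTS(P): 2 reachable states
  m0 = rec X. c.(X + 0)\{a,c,d} ⊢ =c=> m1
  m1 = ((rec X. c.(X + 0)\{a,c,d}) + 0)\{a,c,d} ⊢ stopped
LTS(Q): 2 reachable states
  n0 = rec X. d.(X + 0)\{a,c,d} ⊢ =d=> n1
  n1 = ((rec X. d.(X + 0)\{a,c,d}) + 0)\{a,c,d} ⊢ stopped
Coarsest stable partition (strong bisimilarity classes):
  B0 = {m0}
  B1 = {m1, n1}
  B2 = {n0}
m0 ∈ B0, n0 ∈ B2 → different blocks

NO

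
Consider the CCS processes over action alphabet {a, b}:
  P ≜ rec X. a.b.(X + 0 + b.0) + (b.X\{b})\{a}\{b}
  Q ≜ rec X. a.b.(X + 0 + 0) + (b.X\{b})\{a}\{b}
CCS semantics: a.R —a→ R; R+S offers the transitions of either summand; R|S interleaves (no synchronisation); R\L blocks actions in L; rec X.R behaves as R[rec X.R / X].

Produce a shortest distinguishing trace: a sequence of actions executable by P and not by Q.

abb

Reachable graph of P (4 states):
  s0 = rec X. a.b.(X + 0 + b.0) + (b.X\{b})\{a}\{b} has moves ··a··> s1
  s1 = b.((rec X. a.b.(X + 0 + b.0) + (b.X\{b})\{a}\{b}) + 0 + b.0) has moves ··b··> s2
  s2 = (rec X. a.b.(X + 0 + b.0) + (b.X\{b})\{a}\{b}) + 0 + b.0 has moves ··a··> s1, ··b··> s3
  s3 = 0 has moves deadlocked
Reachable graph of Q (3 states):
  t0 = rec X. a.b.(X + 0 + 0) + (b.X\{b})\{a}\{b} has moves ··a··> t1
  t1 = b.((rec X. a.b.(X + 0 + 0) + (b.X\{b})\{a}\{b}) + 0 + 0) has moves ··b··> t2
  t2 = (rec X. a.b.(X + 0 + 0) + (b.X\{b})\{a}\{b}) + 0 + 0 has moves ··a··> t1
Run σ = ⟨abb⟩ on P: start {s0}
  step 1 (a): {s1}
  step 2 (b): {s2}
  step 3 (b): {s3}
  P completes σ.
Run σ = ⟨abb⟩ on Q: start {t0}
  step 1 (a): {t1}
  step 2 (b): {t2}
  step 3 (b): no successor for Q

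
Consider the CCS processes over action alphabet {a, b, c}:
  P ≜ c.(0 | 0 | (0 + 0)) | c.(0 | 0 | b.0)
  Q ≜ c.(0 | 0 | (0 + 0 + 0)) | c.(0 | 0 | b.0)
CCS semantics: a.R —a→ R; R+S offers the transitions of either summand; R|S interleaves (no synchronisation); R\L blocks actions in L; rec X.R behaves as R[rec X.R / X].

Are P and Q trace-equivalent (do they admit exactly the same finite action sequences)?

YES

P's transition system — 6 states:
  s0 = c.(0 | 0 | (0 + 0)) | c.(0 | 0 | b.0) → -c-> s1, -c-> s2
  s1 = 0 | 0 | (0 + 0) | c.(0 | 0 | b.0) → -c-> s3
  s2 = c.(0 | 0 | (0 + 0)) | (0 | 0 | b.0) → -b-> s4, -c-> s3
  s3 = 0 | 0 | (0 + 0) | (0 | 0 | b.0) → -b-> s5
  s4 = c.(0 | 0 | (0 + 0)) | (0 | 0 | 0) → -c-> s5
  s5 = 0 | 0 | (0 + 0) | (0 | 0 | 0) → deadlocked
Q's transition system — 6 states:
  t0 = c.(0 | 0 | (0 + 0 + 0)) | c.(0 | 0 | b.0) → -c-> t1, -c-> t2
  t1 = 0 | 0 | (0 + 0 + 0) | c.(0 | 0 | b.0) → -c-> t3
  t2 = c.(0 | 0 | (0 + 0 + 0)) | (0 | 0 | b.0) → -b-> t4, -c-> t3
  t3 = 0 | 0 | (0 + 0 + 0) | (0 | 0 | b.0) → -b-> t5
  t4 = c.(0 | 0 | (0 + 0 + 0)) | (0 | 0 | 0) → -c-> t5
  t5 = 0 | 0 | (0 + 0 + 0) | (0 | 0 | 0) → deadlocked
Bisimilarity quotient blocks:
  B0 = {s0, t0}
  B1 = {s1, t1}
  B2 = {s3, t3}
  B3 = {s5, t5}
  B4 = {s2, t2}
  B5 = {s4, t4}
s0 ∈ B0, t0 ∈ B0 → same block
Bisimilar ⇒ trace-equivalent.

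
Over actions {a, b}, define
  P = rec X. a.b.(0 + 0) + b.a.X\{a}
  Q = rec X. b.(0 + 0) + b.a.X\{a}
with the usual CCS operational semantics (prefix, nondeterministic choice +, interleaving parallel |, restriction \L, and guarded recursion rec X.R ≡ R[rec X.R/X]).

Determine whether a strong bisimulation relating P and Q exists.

NO

LTS(P): 6 reachable states
  p0 = rec X. a.b.(0 + 0) + b.a.X\{a} → =a=> p1, =b=> p2
  p1 = b.(0 + 0) → =b=> p3
  p2 = a.(rec X. a.b.(0 + 0) + b.a.X\{a})\{a} → =a=> p4
  p3 = 0 + 0 → deadlocked
  p4 = (rec X. a.b.(0 + 0) + b.a.X\{a})\{a} → =b=> p5
  p5 = (a.(rec X. a.b.(0 + 0) + b.a.X\{a})\{a})\{a} → deadlocked
LTS(Q): 6 reachable states
  q0 = rec X. b.(0 + 0) + b.a.X\{a} → =b=> q1, =b=> q2
  q1 = 0 + 0 → deadlocked
  q2 = a.(rec X. b.(0 + 0) + b.a.X\{a})\{a} → =a=> q3
  q3 = (rec X. b.(0 + 0) + b.a.X\{a})\{a} → =b=> q4, =b=> q5
  q4 = (0 + 0)\{a} → deadlocked
  q5 = (a.(rec X. b.(0 + 0) + b.a.X\{a})\{a})\{a} → deadlocked
Partition-refinement fixed point:
  B0 = {p0}
  B1 = {p2, q2}
  B2 = {p1, p4, q3}
  B3 = {p3, p5, q1, q4, q5}
  B4 = {q0}
p0 ∈ B0, q0 ∈ B4 → different blocks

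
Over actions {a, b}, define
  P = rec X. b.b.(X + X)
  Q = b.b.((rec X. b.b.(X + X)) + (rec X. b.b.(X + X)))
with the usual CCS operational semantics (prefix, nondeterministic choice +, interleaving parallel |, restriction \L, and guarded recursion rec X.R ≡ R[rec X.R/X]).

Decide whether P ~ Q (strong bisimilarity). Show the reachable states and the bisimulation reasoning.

bisimilar

P's transition system — 3 states:
  u0 = rec X. b.b.(X + X) → ··b··> u1
  u1 = b.((rec X. b.b.(X + X)) + (rec X. b.b.(X + X))) → ··b··> u2
  u2 = (rec X. b.b.(X + X)) + (rec X. b.b.(X + X)) → ··b··> u1
Q's transition system — 3 states:
  v0 = b.b.((rec X. b.b.(X + X)) + (rec X. b.b.(X + X))) → ··b··> v1
  v1 = b.((rec X. b.b.(X + X)) + (rec X. b.b.(X + X))) → ··b··> v2
  v2 = (rec X. b.b.(X + X)) + (rec X. b.b.(X + X)) → ··b··> v1
Bisimilarity quotient blocks:
  B0 = {u0, u1, u2, v0, v1, v2}
u0 ∈ B0, v0 ∈ B0 → same block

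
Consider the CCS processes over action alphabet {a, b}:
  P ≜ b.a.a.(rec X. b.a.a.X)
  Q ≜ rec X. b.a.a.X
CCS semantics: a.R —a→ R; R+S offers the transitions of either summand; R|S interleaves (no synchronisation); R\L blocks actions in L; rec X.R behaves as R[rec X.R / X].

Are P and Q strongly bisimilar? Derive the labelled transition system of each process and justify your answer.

Reachable graph of P (4 states):
  s0 = b.a.a.(rec X. b.a.a.X) → =b=> s1
  s1 = a.a.(rec X. b.a.a.X) → =a=> s2
  s2 = a.(rec X. b.a.a.X) → =a=> s3
  s3 = rec X. b.a.a.X → =b=> s1
Reachable graph of Q (3 states):
  t0 = rec X. b.a.a.X → =b=> t1
  t1 = a.a.(rec X. b.a.a.X) → =a=> t2
  t2 = a.(rec X. b.a.a.X) → =a=> t0
Coarsest stable partition (strong bisimilarity classes):
  B0 = {s0, s3, t0}
  B1 = {s1, t1}
  B2 = {s2, t2}
s0 ∈ B0, t0 ∈ B0 → same block

YES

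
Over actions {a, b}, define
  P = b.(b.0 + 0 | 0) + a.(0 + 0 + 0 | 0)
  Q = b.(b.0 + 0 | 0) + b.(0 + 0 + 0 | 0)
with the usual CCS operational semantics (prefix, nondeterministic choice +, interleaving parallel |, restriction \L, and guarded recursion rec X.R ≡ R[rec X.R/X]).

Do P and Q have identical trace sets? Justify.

NO — witness ⟨a⟩

P's transition system — 4 states:
  p0 = b.(b.0 + 0 | 0) + a.(0 + 0 + 0 | 0) | -a-> p1, -b-> p2
  p1 = 0 + 0 + 0 | 0 | ·
  p2 = b.0 + 0 | 0 | -b-> p3
  p3 = 0 | ·
Q's transition system — 4 states:
  q0 = b.(b.0 + 0 | 0) + b.(0 + 0 + 0 | 0) | -b-> q1, -b-> q2
  q1 = 0 + 0 + 0 | 0 | ·
  q2 = b.0 + 0 | 0 | -b-> q3
  q3 = 0 | ·
Run σ = ⟨a⟩ on P: start {p0}
  after a @ step 1: {p1}
  ✓ P
Run σ = ⟨a⟩ on Q: start {q0}
  after a @ step 1: no successor for Q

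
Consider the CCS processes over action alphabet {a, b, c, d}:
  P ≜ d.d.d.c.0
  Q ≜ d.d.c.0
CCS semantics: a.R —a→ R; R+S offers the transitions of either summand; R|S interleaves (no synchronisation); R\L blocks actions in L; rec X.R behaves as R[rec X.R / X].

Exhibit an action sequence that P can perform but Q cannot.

Reachable graph of P (5 states):
  m0 = d.d.d.c.0 has moves --d--▸ m1
  m1 = d.d.c.0 has moves --d--▸ m2
  m2 = d.c.0 has moves --d--▸ m3
  m3 = c.0 has moves --c--▸ m4
  m4 = 0 has moves ·
Reachable graph of Q (4 states):
  n0 = d.d.c.0 has moves --d--▸ n1
  n1 = d.c.0 has moves --d--▸ n2
  n2 = c.0 has moves --c--▸ n3
  n3 = 0 has moves ·
Executing ddd from P (initial set {m0}):
  after d @ step 1: {m1}
  after d @ step 2: {m2}
  after d @ step 3: {m3}
  ✓ P
Executing ddd from Q (initial set {n0}):
  after d @ step 1: {n1}
  after d @ step 2: {n2}
  after d @ step 3: no successor for Q

ddd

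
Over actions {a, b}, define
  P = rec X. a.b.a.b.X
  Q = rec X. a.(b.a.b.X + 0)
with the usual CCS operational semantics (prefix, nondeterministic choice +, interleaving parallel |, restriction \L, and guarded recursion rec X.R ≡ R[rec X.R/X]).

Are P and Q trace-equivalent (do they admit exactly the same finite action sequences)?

trace-equivalent

P's transition system — 4 states:
  s0 = rec X. a.b.a.b.X ⊢ =a=> s1
  s1 = b.a.b.(rec X. a.b.a.b.X) ⊢ =b=> s2
  s2 = a.b.(rec X. a.b.a.b.X) ⊢ =a=> s3
  s3 = b.(rec X. a.b.a.b.X) ⊢ =b=> s0
Q's transition system — 4 states:
  t0 = rec X. a.(b.a.b.X + 0) ⊢ =a=> t1
  t1 = b.a.b.(rec X. a.(b.a.b.X + 0)) + 0 ⊢ =b=> t2
  t2 = a.b.(rec X. a.(b.a.b.X + 0)) ⊢ =a=> t3
  t3 = b.(rec X. a.(b.a.b.X + 0)) ⊢ =b=> t0
Bisimilarity quotient blocks:
  B0 = {s0, s2, t0, t2}
  B1 = {s1, s3, t1, t3}
s0 ∈ B0, t0 ∈ B0 → same block
Bisimilar ⇒ trace-equivalent.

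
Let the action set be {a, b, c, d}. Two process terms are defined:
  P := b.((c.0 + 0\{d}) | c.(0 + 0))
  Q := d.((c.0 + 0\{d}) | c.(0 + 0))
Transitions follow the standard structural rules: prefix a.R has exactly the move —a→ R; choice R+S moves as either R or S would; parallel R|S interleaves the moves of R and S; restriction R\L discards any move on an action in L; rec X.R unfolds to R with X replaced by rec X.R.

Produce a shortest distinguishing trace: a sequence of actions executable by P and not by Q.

b

LTS(P): 5 reachable states
  s0 = b.((c.0 + 0\{d}) | c.(0 + 0)) :: --b--▸ s1
  s1 = (c.0 + 0\{d}) | c.(0 + 0) :: --c--▸ s2, --c--▸ s3
  s2 = (c.0 + 0\{d}) | (0 + 0) :: --c--▸ s4
  s3 = 0 | c.(0 + 0) :: --c--▸ s4
  s4 = 0 | (0 + 0) :: deadlocked
LTS(Q): 5 reachable states
  t0 = d.((c.0 + 0\{d}) | c.(0 + 0)) :: --d--▸ t1
  t1 = (c.0 + 0\{d}) | c.(0 + 0) :: --c--▸ t2, --c--▸ t3
  t2 = (c.0 + 0\{d}) | (0 + 0) :: --c--▸ t4
  t3 = 0 | c.(0 + 0) :: --c--▸ t4
  t4 = 0 | (0 + 0) :: deadlocked
Run σ = ⟨b⟩ on P: start {s0}
  step 1 (b): {s1}
  — P admits the full trace.
Run σ = ⟨b⟩ on Q: start {t0}
  step 1 (b): no successor for Q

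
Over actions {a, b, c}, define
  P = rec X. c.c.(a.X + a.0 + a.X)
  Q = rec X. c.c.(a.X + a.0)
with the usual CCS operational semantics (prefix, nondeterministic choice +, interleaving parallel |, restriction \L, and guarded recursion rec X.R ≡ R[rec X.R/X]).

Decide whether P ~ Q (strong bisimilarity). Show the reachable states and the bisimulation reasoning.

Reachable graph of P (4 states):
  u0 = rec X. c.c.(a.X + a.0 + a.X) :: ··c··> u1
  u1 = c.(a.(rec X. c.c.(a.X + a.0 + a.X)) + a.0 + a.(rec X. c.c.(a.X + a.0 + a.X))) :: ··c··> u2
  u2 = a.(rec X. c.c.(a.X + a.0 + a.X)) + a.0 + a.(rec X. c.c.(a.X + a.0 + a.X)) :: ··a··> u0, ··a··> u3
  u3 = 0 :: ∅
Reachable graph of Q (4 states):
  v0 = rec X. c.c.(a.X + a.0) :: ··c··> v1
  v1 = c.(a.(rec X. c.c.(a.X + a.0)) + a.0) :: ··c··> v2
  v2 = a.(rec X. c.c.(a.X + a.0)) + a.0 :: ··a··> v0, ··a··> v3
  v3 = 0 :: ∅
Coarsest stable partition (strong bisimilarity classes):
  B0 = {u0, v0}
  B1 = {u1, v1}
  B2 = {u2, v2}
  B3 = {u3, v3}
u0 ∈ B0, v0 ∈ B0 → same block

bisimilar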